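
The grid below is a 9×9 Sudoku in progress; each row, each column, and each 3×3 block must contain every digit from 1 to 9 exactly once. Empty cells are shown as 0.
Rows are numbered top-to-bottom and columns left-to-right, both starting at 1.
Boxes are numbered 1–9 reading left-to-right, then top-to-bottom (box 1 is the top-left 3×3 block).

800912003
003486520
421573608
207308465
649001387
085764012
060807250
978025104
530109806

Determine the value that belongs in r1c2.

5

Row 1 already contains {1, 2, 3, 8, 9}.
Column 2 already contains {2, 3, 4, 6, 7, 8}.
Its 3×3 block (box 1) already contains {1, 2, 3, 4, 8}.
The only value from 1–9 not eliminated is 5, so r1c2 = 5.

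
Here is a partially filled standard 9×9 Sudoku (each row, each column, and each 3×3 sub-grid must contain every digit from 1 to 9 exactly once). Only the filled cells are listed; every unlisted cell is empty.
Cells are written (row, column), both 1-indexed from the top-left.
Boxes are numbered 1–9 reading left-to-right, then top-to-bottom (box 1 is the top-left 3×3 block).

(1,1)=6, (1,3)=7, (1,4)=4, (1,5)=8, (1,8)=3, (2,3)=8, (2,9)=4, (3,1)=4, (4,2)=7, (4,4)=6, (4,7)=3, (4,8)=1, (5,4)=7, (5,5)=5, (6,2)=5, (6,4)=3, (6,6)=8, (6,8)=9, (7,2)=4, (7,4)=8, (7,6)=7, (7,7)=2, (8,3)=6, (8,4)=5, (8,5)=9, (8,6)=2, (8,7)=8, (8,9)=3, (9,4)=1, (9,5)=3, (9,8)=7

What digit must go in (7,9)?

1

Cell (7,9) itself could take any of {1, 5, 6, 9} by direct elimination.
Consider where 1 can go in box 9.
(7,8) is out (column 8 already has a 1).
(8,8) is out (column 8 already has a 1).
(9,7) is out (row 9 already has a 1).
(9,9) is out (row 9 already has a 1).
So the only cell in box 9 that can hold 1 is (7,9).
Therefore (7,9) = 1.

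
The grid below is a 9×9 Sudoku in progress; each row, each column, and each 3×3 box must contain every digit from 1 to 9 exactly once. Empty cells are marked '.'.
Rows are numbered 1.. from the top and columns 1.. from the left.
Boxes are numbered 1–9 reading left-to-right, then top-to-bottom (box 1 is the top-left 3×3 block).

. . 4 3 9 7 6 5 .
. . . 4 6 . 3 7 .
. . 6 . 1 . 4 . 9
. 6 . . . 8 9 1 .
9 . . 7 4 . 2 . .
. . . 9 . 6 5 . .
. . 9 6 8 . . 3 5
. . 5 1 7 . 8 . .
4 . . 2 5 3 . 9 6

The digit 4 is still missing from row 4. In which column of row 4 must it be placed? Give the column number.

Consider where 4 can go in row 4.
row 4, column 1 is out (column 1 already has a 4).
row 4, column 3 is out (column 3 already has a 4).
row 4, column 4 is out (column 4 already has a 4).
row 4, column 5 is out (column 5 already has a 4).
So the only cell in row 4 that can hold 4 is row 4, column 9.
That is column 9.

9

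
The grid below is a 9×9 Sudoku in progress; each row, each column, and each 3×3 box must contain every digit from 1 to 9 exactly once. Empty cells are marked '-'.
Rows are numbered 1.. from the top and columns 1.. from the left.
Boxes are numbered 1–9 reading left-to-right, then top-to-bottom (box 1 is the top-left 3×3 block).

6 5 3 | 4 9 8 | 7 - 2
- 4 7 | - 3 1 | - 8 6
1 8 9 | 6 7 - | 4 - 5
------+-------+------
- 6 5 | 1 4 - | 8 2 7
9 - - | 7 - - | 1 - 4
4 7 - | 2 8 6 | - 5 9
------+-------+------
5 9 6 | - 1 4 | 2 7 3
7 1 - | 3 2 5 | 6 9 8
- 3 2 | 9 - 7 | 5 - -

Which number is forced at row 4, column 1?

3

Row 4 already contains {1, 2, 4, 5, 6, 7, 8}.
Column 1 already contains {1, 4, 5, 6, 7, 9}.
Its 3×3 block (box 4) already contains {4, 5, 6, 7, 9}.
The only value from 1–9 not eliminated is 3, so row 4, column 1 = 3.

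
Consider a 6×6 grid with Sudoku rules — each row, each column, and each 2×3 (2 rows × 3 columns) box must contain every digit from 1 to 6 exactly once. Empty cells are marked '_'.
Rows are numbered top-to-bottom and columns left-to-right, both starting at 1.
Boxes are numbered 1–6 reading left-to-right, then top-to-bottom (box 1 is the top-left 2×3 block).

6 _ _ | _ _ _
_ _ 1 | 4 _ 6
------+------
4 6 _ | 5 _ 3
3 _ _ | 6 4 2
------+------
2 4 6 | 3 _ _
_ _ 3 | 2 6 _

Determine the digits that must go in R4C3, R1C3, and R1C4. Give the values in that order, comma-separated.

5,4,1

For R4C3:
  Row 4 already contains {2, 3, 4, 6}.
  Column 3 already contains {1, 3, 6}.
  Its 2×3 block (box 3) already contains {3, 4, 6}.
  The only value from 1–6 not eliminated is 5, so R4C3 = 5.
For R1C3:
  Consider where 4 can go in box 1.
  R1C2 is out (column 2 already has a 4).
  R2C1 is out (row 2 already has a 4).
  R2C2 is out (row 2 already has a 4).
  So the only cell in box 1 that can hold 4 is R1C3.
  So R1C3 = 4.
For R1C4:
  Row 1 already contains {6}.
  Column 4 already contains {2, 3, 4, 5, 6}.
  Its 2×3 block (box 2) already contains {4, 6}.
  The only value from 1–6 not eliminated is 1, so R1C4 = 1.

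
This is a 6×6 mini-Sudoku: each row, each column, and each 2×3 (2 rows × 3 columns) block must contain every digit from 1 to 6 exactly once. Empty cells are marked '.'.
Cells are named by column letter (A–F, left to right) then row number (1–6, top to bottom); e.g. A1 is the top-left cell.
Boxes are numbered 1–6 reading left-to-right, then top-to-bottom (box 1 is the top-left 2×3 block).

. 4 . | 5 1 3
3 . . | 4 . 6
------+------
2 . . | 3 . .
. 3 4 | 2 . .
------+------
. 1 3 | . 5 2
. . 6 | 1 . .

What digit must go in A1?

Row 1 already contains {1, 3, 4, 5}.
Column A already contains {2, 3}.
Its 2×3 block (box 1) already contains {3, 4}.
The only value from 1–6 not eliminated is 6, so A1 = 6.

6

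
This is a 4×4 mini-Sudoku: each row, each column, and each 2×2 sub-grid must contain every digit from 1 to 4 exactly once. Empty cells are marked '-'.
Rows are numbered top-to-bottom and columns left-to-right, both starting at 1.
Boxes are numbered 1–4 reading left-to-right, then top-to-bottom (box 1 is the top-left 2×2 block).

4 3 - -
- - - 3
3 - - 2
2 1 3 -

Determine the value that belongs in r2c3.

Cell r2c3 itself could take any of {1, 2, 4} by direct elimination.
Consider where 4 can go in row 2.
r2c1 is out (column 1 already has a 4).
r2c2 is out (box 1 already has a 4).
So the only cell in row 2 that can hold 4 is r2c3.
Therefore r2c3 = 4.

4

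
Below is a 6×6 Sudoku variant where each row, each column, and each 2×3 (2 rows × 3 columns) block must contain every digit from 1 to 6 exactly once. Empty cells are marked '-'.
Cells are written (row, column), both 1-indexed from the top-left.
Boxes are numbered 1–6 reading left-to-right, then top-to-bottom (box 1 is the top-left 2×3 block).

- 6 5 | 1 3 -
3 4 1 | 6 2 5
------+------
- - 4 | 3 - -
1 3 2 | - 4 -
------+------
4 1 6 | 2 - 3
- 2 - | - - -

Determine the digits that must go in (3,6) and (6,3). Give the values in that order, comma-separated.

2,3

For (3,6):
  Consider where 2 can go in row 3.
  (3,1) is out (box 3 already has a 2).
  (3,2) is out (column 2 already has a 2).
  (3,5) is out (column 5 already has a 2).
  So the only cell in row 3 that can hold 2 is (3,6).
  So (3,6) = 2.
For (6,3):
  Row 6 already contains {2}.
  Column 3 already contains {1, 2, 4, 5, 6}.
  Its 2×3 block (box 5) already contains {1, 2, 4, 6}.
  The only value from 1–6 not eliminated is 3, so (6,3) = 3.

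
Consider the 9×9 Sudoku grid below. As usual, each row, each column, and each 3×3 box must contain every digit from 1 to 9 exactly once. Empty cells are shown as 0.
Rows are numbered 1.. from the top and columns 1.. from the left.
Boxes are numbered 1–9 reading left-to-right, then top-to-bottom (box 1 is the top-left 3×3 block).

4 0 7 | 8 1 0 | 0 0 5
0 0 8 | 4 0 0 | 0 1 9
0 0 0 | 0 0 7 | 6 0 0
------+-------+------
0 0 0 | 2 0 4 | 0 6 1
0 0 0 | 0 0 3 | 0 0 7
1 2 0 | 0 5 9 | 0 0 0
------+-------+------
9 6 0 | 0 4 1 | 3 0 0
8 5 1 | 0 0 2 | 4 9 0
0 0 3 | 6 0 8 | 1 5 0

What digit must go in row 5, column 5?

Cell row 5, column 5 itself could take any of {6, 8} by direct elimination.
Consider where 6 can go in box 5.
row 4, column 5 is out (row 4 already has a 6).
row 5, column 4 is out (column 4 already has a 6).
row 6, column 4 is out (column 4 already has a 6).
So the only cell in box 5 that can hold 6 is row 5, column 5.
Therefore row 5, column 5 = 6.

6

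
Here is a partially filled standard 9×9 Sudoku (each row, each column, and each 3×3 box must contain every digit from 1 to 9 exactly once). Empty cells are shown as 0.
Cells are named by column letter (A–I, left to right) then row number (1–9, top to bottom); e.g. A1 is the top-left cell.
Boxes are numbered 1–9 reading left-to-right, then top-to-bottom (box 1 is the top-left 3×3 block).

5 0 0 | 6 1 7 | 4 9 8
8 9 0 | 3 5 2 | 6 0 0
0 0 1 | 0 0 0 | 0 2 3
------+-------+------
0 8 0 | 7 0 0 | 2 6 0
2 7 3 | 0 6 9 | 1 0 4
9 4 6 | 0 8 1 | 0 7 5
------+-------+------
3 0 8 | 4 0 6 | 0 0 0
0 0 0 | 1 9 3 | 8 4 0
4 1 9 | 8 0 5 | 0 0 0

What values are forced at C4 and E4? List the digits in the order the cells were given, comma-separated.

5,3

For C4:
  Row 4 already contains {2, 6, 7, 8}.
  Column C already contains {1, 3, 6, 8, 9}.
  Its 3×3 block (box 4) already contains {2, 3, 4, 6, 7, 8, 9}.
  The only value from 1–9 not eliminated is 5, so C4 = 5.
For E4:
  Consider where 3 can go in column E.
  E3 is out (row 3 already has a 3).
  E7 is out (row 7 already has a 3).
  E9 is out (box 8 already has a 3).
  So the only cell in column E that can hold 3 is E4.
  So E4 = 3.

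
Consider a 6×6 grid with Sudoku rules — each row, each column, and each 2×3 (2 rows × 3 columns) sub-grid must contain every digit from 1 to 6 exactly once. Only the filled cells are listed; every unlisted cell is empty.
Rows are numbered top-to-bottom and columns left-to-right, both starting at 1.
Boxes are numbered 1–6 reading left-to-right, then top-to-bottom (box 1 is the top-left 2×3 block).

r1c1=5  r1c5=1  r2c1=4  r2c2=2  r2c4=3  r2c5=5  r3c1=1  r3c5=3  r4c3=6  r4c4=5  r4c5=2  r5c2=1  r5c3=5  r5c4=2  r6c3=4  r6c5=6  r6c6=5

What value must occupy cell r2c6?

6

Row 2 already contains {2, 3, 4, 5}.
Column 6 already contains {5}.
Its 2×3 block (box 2) already contains {1, 3, 5}.
The only value from 1–6 not eliminated is 6, so r2c6 = 6.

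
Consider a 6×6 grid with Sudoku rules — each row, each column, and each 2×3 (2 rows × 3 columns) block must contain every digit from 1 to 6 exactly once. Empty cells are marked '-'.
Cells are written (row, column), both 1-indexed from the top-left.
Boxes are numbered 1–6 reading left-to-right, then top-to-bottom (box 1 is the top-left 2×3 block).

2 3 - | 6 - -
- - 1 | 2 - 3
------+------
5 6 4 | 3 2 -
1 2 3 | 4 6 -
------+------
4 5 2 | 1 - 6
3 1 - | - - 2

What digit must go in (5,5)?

3

Row 5 already contains {1, 2, 4, 5, 6}.
Column 5 already contains {2, 6}.
Its 2×3 block (box 6) already contains {1, 2, 6}.
The only value from 1–6 not eliminated is 3, so (5,5) = 3.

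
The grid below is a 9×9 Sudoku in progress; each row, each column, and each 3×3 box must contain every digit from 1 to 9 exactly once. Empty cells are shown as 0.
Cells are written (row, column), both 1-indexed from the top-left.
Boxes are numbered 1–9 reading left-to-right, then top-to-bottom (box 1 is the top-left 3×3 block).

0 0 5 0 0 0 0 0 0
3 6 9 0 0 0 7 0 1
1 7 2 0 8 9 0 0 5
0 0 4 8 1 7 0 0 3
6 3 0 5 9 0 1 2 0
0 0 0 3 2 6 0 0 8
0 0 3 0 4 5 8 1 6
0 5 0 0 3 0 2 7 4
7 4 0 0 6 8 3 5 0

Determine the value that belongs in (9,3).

1

Row 9 already contains {3, 4, 5, 6, 7, 8}.
Column 3 already contains {2, 3, 4, 5, 9}.
Its 3×3 block (box 7) already contains {3, 4, 5, 7}.
The only value from 1–9 not eliminated is 1, so (9,3) = 1.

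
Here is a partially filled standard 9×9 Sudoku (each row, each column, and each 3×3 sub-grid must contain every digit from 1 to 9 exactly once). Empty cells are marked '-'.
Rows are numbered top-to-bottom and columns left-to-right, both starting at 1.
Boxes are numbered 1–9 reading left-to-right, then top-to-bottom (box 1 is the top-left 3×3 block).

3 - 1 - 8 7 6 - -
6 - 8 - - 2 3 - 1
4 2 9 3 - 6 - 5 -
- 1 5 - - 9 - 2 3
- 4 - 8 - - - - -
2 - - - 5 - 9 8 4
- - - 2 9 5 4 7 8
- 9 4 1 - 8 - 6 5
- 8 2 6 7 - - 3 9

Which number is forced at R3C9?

Row 3 already contains {2, 3, 4, 5, 6, 9}.
Column 9 already contains {1, 3, 4, 5, 8, 9}.
Its 3×3 block (box 3) already contains {1, 3, 5, 6}.
The only value from 1–9 not eliminated is 7, so R3C9 = 7.

7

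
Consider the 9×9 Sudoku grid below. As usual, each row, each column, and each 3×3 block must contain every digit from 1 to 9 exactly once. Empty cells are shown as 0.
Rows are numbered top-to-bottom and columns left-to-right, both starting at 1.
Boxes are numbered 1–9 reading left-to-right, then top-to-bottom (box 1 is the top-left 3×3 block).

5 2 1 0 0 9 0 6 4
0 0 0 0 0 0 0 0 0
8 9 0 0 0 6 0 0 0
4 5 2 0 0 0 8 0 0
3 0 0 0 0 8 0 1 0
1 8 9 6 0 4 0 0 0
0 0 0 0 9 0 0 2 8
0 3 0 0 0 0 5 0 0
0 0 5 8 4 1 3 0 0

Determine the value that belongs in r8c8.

4

Cell r8c8 itself could take any of {4, 7, 9} by direct elimination.
Consider where 4 can go in column 8.
r2c8 is out (box 3 already has a 4).
r3c8 is out (box 3 already has a 4).
r4c8 is out (row 4 already has a 4).
r6c8 is out (row 6 already has a 4).
r9c8 is out (row 9 already has a 4).
So the only cell in column 8 that can hold 4 is r8c8.
Therefore r8c8 = 4.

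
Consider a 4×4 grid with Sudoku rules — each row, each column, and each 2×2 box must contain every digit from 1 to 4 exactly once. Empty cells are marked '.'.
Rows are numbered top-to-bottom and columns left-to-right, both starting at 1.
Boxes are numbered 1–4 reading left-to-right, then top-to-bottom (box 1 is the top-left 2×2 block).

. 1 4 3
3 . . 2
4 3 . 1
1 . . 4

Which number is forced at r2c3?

1

Row 2 already contains {2, 3}.
Column 3 already contains {4}.
Its 2×2 block (box 2) already contains {2, 3, 4}.
The only value from 1–4 not eliminated is 1, so r2c3 = 1.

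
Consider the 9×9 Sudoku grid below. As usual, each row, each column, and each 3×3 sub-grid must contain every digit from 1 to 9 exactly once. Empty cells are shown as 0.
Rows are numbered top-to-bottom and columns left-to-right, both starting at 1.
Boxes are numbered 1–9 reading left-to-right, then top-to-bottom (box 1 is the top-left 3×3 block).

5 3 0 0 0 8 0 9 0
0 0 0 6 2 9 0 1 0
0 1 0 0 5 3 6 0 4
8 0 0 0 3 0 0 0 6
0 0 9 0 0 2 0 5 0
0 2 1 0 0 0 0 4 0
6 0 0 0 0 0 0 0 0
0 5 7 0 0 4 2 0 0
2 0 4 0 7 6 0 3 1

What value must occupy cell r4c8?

2

Cell r4c8 itself could take any of {2, 7} by direct elimination.
Consider where 2 can go in row 4.
r4c2 is out (column 2 already has a 2).
r4c3 is out (box 4 already has a 2).
r4c4 is out (box 5 already has a 2).
r4c6 is out (column 6 already has a 2).
r4c7 is out (column 7 already has a 2).
So the only cell in row 4 that can hold 2 is r4c8.
Therefore r4c8 = 2.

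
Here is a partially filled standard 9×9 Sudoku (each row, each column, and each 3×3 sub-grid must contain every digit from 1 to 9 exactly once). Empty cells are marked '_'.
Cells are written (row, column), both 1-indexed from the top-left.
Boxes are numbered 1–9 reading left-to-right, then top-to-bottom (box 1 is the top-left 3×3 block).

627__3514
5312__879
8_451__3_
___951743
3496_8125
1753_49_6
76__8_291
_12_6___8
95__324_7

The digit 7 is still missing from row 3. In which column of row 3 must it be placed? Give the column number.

Consider where 7 can go in row 3.
(3,2) is out (column 2 already has a 7).
(3,7) is out (column 7 already has a 7).
(3,9) is out (column 9 already has a 7).
So the only cell in row 3 that can hold 7 is (3,6).
That is column 6.

6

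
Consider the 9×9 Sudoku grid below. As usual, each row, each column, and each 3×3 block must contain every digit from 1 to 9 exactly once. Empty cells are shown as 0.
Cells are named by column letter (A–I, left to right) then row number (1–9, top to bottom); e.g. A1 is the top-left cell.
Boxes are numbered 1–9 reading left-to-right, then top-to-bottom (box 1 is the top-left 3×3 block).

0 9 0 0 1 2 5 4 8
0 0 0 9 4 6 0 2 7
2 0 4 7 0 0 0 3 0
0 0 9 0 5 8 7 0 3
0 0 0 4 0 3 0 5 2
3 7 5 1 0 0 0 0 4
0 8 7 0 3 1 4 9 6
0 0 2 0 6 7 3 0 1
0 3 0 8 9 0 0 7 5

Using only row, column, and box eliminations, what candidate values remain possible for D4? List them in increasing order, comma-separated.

2,6

Row 4 already contains {3, 5, 7, 8, 9}.
Column D already contains {1, 4, 7, 8, 9}.
Its 3×3 block (box 5) already contains {1, 3, 4, 5, 8}.
Removing those from 1–9 leaves {2, 6} as the candidates for D4.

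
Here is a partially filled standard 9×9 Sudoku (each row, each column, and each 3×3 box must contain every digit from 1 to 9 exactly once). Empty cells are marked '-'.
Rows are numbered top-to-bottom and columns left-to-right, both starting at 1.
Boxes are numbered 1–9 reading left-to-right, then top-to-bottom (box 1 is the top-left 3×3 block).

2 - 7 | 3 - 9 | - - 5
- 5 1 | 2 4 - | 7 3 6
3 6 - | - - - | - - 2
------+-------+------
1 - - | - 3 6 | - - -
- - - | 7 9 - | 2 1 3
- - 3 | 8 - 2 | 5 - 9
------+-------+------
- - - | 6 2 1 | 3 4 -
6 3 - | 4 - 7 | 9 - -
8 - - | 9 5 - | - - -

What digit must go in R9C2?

Cell R9C2 itself could take any of {1, 2, 4, 7} by direct elimination.
Consider where 1 can go in column 2.
R1C2 is out (box 1 already has a 1).
R4C2 is out (row 4 already has a 1).
R5C2 is out (row 5 already has a 1).
R6C2 is out (box 4 already has a 1).
R7C2 is out (row 7 already has a 1).
So the only cell in column 2 that can hold 1 is R9C2.
Therefore R9C2 = 1.

1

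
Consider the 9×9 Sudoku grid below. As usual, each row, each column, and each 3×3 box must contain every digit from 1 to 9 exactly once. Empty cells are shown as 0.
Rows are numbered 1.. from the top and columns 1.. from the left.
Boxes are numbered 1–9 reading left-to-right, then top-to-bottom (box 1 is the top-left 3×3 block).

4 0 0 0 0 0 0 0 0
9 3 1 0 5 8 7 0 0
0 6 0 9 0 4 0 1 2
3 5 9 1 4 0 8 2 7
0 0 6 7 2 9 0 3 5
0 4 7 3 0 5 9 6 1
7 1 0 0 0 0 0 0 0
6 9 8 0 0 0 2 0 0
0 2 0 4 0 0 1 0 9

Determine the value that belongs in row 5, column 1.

Cell row 5, column 1 itself could take any of {1, 8} by direct elimination.
Consider where 1 can go in row 5.
row 5, column 2 is out (column 2 already has a 1).
row 5, column 7 is out (column 7 already has a 1).
So the only cell in row 5 that can hold 1 is row 5, column 1.
Therefore row 5, column 1 = 1.

1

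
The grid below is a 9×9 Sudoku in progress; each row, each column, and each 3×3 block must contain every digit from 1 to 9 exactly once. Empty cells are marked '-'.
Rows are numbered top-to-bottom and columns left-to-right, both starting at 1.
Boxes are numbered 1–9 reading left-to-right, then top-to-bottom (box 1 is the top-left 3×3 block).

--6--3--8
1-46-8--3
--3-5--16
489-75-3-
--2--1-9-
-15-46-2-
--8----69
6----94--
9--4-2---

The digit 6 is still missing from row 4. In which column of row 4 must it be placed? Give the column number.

Consider where 6 can go in row 4.
R4C4 is out (column 4 already has a 6).
R4C9 is out (column 9 already has a 6).
So the only cell in row 4 that can hold 6 is R4C7.
That is column 7.

7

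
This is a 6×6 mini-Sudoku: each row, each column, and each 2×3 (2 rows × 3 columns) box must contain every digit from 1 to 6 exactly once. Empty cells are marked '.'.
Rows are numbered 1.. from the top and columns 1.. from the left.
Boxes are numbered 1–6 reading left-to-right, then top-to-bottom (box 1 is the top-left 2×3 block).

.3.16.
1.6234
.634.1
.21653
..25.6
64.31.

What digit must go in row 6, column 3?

5

Row 6 already contains {1, 3, 4, 6}.
Column 3 already contains {1, 2, 3, 6}.
Its 2×3 block (box 5) already contains {2, 4, 6}.
The only value from 1–6 not eliminated is 5, so row 6, column 3 = 5.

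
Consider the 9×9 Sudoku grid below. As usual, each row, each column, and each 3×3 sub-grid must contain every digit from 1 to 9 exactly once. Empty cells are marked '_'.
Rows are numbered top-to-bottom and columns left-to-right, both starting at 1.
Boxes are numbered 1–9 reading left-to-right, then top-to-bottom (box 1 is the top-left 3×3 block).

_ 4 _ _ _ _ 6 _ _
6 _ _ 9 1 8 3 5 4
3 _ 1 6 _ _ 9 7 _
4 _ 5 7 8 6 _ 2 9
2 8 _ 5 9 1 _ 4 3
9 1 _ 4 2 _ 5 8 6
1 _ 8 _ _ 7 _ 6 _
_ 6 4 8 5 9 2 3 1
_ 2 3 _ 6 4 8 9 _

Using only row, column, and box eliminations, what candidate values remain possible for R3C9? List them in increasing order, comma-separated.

2,8

Row 3 already contains {1, 3, 6, 7, 9}.
Column 9 already contains {1, 3, 4, 6, 9}.
Its 3×3 block (box 3) already contains {3, 4, 5, 6, 7, 9}.
Removing those from 1–9 leaves {2, 8} as the candidates for R3C9.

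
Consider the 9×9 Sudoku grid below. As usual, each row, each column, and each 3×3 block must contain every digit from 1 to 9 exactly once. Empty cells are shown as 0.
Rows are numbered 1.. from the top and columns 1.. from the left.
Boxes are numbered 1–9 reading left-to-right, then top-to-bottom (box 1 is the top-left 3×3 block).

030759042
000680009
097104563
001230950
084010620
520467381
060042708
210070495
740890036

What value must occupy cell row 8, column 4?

3

Row 8 already contains {1, 2, 4, 5, 7, 9}.
Column 4 already contains {1, 2, 4, 6, 7, 8}.
Its 3×3 block (box 8) already contains {2, 4, 7, 8, 9}.
The only value from 1–9 not eliminated is 3, so row 8, column 4 = 3.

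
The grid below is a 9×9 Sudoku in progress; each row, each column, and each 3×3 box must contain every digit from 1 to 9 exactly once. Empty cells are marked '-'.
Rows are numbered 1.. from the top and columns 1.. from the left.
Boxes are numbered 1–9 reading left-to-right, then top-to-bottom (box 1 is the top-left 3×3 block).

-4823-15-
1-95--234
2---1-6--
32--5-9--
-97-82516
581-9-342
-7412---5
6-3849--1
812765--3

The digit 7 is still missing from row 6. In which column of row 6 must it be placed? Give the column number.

6

Consider where 7 can go in row 6.
row 6, column 4 is out (column 4 already has a 7).
So the only cell in row 6 that can hold 7 is row 6, column 6.
That is column 6.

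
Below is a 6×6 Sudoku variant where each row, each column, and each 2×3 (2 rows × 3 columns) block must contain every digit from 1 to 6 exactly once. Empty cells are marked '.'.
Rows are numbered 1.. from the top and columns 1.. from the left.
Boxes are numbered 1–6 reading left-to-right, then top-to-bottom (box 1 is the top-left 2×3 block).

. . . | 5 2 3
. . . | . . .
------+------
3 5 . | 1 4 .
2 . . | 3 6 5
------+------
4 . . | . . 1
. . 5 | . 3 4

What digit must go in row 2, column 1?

Cell row 2, column 1 itself could take any of {1, 5, 6} by direct elimination.
Consider where 5 can go in row 2.
row 2, column 2 is out (column 2 already has a 5).
row 2, column 3 is out (column 3 already has a 5).
row 2, column 4 is out (column 4 already has a 5).
row 2, column 5 is out (box 2 already has a 5).
row 2, column 6 is out (column 6 already has a 5).
So the only cell in row 2 that can hold 5 is row 2, column 1.
Therefore row 2, column 1 = 5.

5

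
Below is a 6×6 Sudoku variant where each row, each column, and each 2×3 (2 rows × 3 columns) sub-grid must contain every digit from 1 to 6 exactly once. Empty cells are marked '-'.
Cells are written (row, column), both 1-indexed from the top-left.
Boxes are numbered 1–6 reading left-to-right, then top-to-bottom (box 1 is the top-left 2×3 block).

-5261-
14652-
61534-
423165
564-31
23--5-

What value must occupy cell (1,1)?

Row 1 already contains {1, 2, 5, 6}.
Column 1 already contains {1, 2, 4, 5, 6}.
Its 2×3 block (box 1) already contains {1, 2, 4, 5, 6}.
The only value from 1–6 not eliminated is 3, so (1,1) = 3.

3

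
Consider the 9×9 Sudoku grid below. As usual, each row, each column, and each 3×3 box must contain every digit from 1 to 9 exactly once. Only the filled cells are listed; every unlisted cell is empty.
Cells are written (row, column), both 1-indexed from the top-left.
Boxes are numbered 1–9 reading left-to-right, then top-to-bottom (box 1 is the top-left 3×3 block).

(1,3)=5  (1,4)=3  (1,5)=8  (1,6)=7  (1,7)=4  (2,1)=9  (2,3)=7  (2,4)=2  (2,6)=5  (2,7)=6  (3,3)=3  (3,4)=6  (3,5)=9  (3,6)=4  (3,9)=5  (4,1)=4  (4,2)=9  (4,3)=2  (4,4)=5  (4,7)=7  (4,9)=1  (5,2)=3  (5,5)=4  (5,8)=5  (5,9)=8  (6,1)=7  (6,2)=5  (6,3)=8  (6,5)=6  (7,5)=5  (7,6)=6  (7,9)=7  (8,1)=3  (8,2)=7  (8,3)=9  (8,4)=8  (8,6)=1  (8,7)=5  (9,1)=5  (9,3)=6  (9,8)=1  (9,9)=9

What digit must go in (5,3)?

1

Row 5 already contains {3, 4, 5, 8}.
Column 3 already contains {2, 3, 5, 6, 7, 8, 9}.
Its 3×3 block (box 4) already contains {2, 3, 4, 5, 7, 8, 9}.
The only value from 1–9 not eliminated is 1, so (5,3) = 1.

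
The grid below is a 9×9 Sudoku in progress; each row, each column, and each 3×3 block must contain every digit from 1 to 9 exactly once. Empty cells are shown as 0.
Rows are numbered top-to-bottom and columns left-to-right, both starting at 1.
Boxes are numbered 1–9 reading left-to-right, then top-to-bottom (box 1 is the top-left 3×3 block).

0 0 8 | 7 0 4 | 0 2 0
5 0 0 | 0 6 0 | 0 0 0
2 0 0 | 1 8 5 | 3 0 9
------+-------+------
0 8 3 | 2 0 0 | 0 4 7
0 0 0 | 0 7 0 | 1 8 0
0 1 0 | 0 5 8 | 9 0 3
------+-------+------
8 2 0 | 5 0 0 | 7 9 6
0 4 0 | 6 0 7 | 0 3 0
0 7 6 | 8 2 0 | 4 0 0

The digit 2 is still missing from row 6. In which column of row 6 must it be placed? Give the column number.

3

Consider where 2 can go in row 6.
r6c1 is out (column 1 already has a 2).
r6c4 is out (column 4 already has a 2).
r6c8 is out (column 8 already has a 2).
So the only cell in row 6 that can hold 2 is r6c3.
That is column 3.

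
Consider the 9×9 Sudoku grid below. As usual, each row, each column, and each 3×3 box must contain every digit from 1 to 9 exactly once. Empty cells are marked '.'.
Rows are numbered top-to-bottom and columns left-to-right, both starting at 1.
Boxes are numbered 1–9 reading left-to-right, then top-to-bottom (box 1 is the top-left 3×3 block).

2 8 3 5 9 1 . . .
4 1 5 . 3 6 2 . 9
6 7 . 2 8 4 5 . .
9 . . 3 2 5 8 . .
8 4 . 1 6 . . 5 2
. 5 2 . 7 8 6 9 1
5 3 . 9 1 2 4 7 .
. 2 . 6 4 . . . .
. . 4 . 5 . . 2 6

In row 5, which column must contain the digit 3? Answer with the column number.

7

Consider where 3 can go in row 5.
R5C3 is out (column 3 already has a 3).
R5C6 is out (box 5 already has a 3).
So the only cell in row 5 that can hold 3 is R5C7.
That is column 7.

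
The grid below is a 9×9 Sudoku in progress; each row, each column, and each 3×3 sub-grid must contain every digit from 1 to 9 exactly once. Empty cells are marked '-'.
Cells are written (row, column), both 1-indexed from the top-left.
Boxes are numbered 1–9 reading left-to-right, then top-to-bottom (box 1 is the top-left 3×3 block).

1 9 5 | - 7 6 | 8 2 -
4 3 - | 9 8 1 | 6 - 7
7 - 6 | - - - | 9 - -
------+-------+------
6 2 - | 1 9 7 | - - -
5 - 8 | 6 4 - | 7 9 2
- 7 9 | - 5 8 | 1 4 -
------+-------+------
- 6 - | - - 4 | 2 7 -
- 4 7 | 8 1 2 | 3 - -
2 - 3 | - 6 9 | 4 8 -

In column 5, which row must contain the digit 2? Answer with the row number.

3

Consider where 2 can go in column 5.
(7,5) is out (row 7 already has a 2).
So the only cell in column 5 that can hold 2 is (3,5).
That is row 3.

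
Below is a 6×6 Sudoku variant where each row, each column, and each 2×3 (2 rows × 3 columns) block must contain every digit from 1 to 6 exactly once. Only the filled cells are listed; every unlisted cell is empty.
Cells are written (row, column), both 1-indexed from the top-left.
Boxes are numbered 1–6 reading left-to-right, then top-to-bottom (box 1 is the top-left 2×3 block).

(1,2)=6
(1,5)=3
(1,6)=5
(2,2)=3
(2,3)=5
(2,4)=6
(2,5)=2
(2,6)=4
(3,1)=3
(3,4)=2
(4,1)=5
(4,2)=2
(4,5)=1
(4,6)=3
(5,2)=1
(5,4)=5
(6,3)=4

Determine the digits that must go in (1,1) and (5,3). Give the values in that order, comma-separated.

4,3

For (1,1):
  Consider where 4 can go in column 1.
  (2,1) is out (row 2 already has a 4).
  (5,1) is out (box 5 already has a 4).
  (6,1) is out (row 6 already has a 4).
  So the only cell in column 1 that can hold 4 is (1,1).
  So (1,1) = 4.
For (5,3):
  Consider where 3 can go in column 3.
  (1,3) is out (row 1 already has a 3).
  (3,3) is out (row 3 already has a 3).
  (4,3) is out (row 4 already has a 3).
  So the only cell in column 3 that can hold 3 is (5,3).
  So (5,3) = 3.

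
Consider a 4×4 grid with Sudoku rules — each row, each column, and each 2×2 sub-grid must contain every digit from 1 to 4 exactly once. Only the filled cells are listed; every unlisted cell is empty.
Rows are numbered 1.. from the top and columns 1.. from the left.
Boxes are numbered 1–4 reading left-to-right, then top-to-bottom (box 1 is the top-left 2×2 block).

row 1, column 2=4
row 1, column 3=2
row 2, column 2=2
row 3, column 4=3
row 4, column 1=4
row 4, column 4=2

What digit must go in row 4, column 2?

Cell row 4, column 2 itself could take any of {1, 3} by direct elimination.
Consider where 3 can go in column 2.
row 3, column 2 is out (row 3 already has a 3).
So the only cell in column 2 that can hold 3 is row 4, column 2.
Therefore row 4, column 2 = 3.

3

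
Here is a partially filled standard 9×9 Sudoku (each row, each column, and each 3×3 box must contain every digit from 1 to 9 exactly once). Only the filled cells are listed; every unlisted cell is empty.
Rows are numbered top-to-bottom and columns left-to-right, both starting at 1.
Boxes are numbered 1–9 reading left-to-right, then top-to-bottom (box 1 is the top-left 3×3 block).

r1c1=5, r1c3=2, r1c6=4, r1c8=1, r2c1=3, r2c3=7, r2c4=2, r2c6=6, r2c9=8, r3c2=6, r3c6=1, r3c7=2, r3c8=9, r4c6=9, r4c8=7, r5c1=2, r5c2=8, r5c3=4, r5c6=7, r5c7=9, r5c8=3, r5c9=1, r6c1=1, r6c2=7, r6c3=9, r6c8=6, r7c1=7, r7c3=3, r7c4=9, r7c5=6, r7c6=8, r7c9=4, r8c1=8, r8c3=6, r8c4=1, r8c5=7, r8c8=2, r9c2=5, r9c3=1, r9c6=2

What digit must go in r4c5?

Cell r4c5 itself could take any of {1, 2, 3, 4, 5, 8} by direct elimination.
Consider where 1 can go in row 4.
r4c1 is out (column 1 already has a 1). r4c2 is out (box 4 already has a 1). r4c3 is out (column 3 already has a 1). r4c4 is out (column 4 already has a 1). The remaining empty cells in row 4 are similarly blocked.
So the only cell in row 4 that can hold 1 is r4c5.
Therefore r4c5 = 1.

1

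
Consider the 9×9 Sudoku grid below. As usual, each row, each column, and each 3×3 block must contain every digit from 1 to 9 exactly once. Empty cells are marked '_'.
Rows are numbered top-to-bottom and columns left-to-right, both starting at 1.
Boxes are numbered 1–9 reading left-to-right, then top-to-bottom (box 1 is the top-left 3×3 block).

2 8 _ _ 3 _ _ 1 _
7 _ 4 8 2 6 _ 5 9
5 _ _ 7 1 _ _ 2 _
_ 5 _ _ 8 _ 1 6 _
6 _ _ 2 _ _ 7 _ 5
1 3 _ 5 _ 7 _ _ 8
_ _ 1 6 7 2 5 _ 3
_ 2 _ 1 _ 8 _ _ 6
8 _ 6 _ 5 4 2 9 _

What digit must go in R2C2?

1

Row 2 already contains {2, 4, 5, 6, 7, 8, 9}.
Column 2 already contains {2, 3, 5, 8}.
Its 3×3 block (box 1) already contains {2, 4, 5, 7, 8}.
The only value from 1–9 not eliminated is 1, so R2C2 = 1.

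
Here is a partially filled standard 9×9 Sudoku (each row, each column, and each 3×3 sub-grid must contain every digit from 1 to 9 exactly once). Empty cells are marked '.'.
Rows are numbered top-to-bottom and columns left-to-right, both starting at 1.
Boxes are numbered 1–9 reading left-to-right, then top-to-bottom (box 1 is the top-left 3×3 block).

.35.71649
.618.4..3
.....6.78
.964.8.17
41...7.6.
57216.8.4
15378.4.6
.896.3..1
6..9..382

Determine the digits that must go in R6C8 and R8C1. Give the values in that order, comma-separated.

For R6C8:
  Consider where 3 can go in box 6.
  R4C7 is out (column 7 already has a 3).
  R5C7 is out (column 7 already has a 3).
  R5C9 is out (column 9 already has a 3).
  So the only cell in box 6 that can hold 3 is R6C8.
  So R6C8 = 3.
For R8C1:
  Consider where 2 can go in box 7.
  R9C2 is out (row 9 already has a 2).
  R9C3 is out (row 9 already has a 2).
  So the only cell in box 7 that can hold 2 is R8C1.
  So R8C1 = 2.

3,2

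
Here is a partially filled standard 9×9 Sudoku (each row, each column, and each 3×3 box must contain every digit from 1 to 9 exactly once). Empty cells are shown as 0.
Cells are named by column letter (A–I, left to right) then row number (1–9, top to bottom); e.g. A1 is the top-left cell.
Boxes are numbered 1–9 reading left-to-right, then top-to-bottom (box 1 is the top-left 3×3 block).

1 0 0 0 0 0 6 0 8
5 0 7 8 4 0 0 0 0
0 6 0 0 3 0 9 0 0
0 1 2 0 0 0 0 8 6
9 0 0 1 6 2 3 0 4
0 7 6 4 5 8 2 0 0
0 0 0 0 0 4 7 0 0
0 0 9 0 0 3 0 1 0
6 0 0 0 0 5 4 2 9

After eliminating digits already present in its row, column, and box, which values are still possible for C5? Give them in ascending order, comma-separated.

5,8

Row 5 already contains {1, 2, 3, 4, 6, 9}.
Column C already contains {2, 6, 7, 9}.
Its 3×3 block (box 4) already contains {1, 2, 6, 7, 9}.
Removing those from 1–9 leaves {5, 8} as the candidates for C5.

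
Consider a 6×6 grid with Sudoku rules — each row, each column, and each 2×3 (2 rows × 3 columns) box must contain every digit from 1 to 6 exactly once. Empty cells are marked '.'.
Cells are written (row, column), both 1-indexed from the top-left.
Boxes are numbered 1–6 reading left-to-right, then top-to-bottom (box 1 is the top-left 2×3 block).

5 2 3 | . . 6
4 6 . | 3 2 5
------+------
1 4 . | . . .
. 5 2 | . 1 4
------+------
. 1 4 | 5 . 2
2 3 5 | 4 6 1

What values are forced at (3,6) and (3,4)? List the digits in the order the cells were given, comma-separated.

For (3,6):
  Row 3 already contains {1, 4}.
  Column 6 already contains {1, 2, 4, 5, 6}.
  Its 2×3 block (box 4) already contains {1, 4}.
  The only value from 1–6 not eliminated is 3, so (3,6) = 3.
For (3,4):
  Consider where 2 can go in box 4.
  (3,5) is out (column 5 already has a 2).
  (3,6) is out (column 6 already has a 2).
  (4,4) is out (row 4 already has a 2).
  So the only cell in box 4 that can hold 2 is (3,4).
  So (3,4) = 2.

3,2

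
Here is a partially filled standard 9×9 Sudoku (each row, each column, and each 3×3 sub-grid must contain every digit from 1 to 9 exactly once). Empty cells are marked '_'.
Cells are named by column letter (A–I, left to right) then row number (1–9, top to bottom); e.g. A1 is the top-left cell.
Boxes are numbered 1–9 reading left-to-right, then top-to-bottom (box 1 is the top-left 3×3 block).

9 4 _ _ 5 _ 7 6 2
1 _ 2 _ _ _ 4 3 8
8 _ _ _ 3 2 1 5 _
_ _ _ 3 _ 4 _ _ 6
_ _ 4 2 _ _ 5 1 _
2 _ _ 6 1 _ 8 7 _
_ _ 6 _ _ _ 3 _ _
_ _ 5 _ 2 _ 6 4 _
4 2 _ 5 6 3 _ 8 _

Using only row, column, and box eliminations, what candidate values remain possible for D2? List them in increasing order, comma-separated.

Row 2 already contains {1, 2, 3, 4, 8}.
Column D already contains {2, 3, 5, 6}.
Its 3×3 block (box 2) already contains {2, 3, 5}.
Removing those from 1–9 leaves {7, 9} as the candidates for D2.

7,9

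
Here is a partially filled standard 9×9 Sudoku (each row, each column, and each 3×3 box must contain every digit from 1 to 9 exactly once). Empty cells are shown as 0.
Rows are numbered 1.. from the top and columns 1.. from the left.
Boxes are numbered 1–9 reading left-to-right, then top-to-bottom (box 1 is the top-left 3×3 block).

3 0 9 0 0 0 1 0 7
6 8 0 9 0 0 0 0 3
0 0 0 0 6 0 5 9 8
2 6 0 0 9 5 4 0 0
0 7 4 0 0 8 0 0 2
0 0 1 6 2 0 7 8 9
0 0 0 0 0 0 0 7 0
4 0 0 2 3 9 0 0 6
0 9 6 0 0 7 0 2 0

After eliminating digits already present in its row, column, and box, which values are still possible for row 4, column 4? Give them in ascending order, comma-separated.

1,3,7

Row 4 already contains {2, 4, 5, 6, 9}.
Column 4 already contains {2, 6, 9}.
Its 3×3 block (box 5) already contains {2, 5, 6, 8, 9}.
Removing those from 1–9 leaves {1, 3, 7} as the candidates for row 4, column 4.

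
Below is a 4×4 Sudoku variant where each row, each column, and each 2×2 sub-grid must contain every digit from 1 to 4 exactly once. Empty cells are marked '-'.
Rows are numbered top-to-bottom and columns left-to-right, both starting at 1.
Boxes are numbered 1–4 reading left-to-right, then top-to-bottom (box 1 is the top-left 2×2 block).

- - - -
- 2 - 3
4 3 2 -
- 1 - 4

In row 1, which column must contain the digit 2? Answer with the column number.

Consider where 2 can go in row 1.
R1C1 is out (box 1 already has a 2).
R1C2 is out (column 2 already has a 2).
R1C3 is out (column 3 already has a 2).
So the only cell in row 1 that can hold 2 is R1C4.
That is column 4.

4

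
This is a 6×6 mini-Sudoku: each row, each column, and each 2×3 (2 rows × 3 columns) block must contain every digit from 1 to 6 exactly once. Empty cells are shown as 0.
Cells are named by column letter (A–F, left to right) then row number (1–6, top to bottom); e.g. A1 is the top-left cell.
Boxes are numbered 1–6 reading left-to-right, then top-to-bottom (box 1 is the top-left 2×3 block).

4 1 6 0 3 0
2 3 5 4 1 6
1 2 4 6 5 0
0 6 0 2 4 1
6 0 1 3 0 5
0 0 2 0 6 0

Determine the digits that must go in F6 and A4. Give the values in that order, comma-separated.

For F6:
  Row 6 already contains {2, 6}.
  Column F already contains {1, 5, 6}.
  Its 2×3 block (box 6) already contains {3, 5, 6}.
  The only value from 1–6 not eliminated is 4, so F6 = 4.
For A4:
  Consider where 5 can go in box 3.
  C4 is out (column C already has a 5).
  So the only cell in box 3 that can hold 5 is A4.
  So A4 = 5.

4,5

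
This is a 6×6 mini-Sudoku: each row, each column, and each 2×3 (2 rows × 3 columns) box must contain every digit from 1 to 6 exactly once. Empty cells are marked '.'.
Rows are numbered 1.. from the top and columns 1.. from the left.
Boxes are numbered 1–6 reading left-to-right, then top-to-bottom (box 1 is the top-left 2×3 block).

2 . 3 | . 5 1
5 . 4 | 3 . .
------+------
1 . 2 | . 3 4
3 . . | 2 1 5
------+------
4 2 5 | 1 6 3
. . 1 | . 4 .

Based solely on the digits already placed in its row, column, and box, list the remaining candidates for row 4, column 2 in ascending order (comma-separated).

Row 4 already contains {1, 2, 3, 5}.
Column 2 already contains {2}.
Its 2×3 block (box 3) already contains {1, 2, 3}.
Removing those from 1–6 leaves {4, 6} as the candidates for row 4, column 2.

4,6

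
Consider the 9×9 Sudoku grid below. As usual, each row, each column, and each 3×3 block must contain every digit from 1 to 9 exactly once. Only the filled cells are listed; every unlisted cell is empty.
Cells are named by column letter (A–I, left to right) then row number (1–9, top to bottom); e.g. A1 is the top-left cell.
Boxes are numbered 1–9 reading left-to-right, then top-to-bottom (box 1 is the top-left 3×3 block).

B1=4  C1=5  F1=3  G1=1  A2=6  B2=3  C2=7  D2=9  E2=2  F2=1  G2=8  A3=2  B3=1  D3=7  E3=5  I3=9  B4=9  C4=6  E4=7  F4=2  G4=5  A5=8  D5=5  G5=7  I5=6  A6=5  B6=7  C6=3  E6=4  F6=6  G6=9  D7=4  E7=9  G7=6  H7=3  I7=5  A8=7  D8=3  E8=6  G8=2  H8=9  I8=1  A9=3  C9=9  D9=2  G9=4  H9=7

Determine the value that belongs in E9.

Cell E9 itself could take any of {1, 8} by direct elimination.
Consider where 1 can go in row 9.
B9 is out (column B already has a 1).
F9 is out (column F already has a 1).
I9 is out (column I already has a 1).
So the only cell in row 9 that can hold 1 is E9.
Therefore E9 = 1.

1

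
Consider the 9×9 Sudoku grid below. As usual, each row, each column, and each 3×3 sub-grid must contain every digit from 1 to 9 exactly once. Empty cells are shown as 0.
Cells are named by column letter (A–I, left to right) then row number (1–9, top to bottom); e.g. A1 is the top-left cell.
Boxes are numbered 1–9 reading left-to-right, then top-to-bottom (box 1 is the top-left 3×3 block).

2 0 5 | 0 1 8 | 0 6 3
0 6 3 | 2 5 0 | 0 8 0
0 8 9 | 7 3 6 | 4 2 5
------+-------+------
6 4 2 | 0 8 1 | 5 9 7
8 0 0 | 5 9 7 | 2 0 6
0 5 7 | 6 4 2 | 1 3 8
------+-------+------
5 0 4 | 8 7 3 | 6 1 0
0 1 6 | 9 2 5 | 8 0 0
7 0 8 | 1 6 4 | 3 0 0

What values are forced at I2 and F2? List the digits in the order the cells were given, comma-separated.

1,9

For I2:
  Consider where 1 can go in column I.
  I7 is out (row 7 already has a 1).
  I8 is out (row 8 already has a 1).
  I9 is out (row 9 already has a 1).
  So the only cell in column I that can hold 1 is I2.
  So I2 = 1.
For F2:
  Row 2 already contains {2, 3, 5, 6, 8}.
  Column F already contains {1, 2, 3, 4, 5, 6, 7, 8}.
  Its 3×3 block (box 2) already contains {1, 2, 3, 5, 6, 7, 8}.
  The only value from 1–9 not eliminated is 9, so F2 = 9.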